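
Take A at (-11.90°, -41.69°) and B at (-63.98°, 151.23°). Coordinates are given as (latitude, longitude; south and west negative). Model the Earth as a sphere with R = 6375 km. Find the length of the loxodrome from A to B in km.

14649 km

Rhumb course C = atan2(Δλ, Δψ) with Δψ = ln[tan(π/4+φ₂/2)/tan(π/4+φ₁/2)] = -1.2559, Δλ = -2.9161 → C = 246.70°
d = R·|Δφ| / |cos C| = 6375·0.90897 / 0.39556 = 14649 km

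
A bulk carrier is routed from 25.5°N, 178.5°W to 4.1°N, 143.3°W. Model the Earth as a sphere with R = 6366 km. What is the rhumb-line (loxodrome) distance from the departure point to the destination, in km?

Rhumb course C = atan2(Δλ, Δψ) with Δψ = ln[tan(π/4+φ₂/2)/tan(π/4+φ₁/2)] = -0.3889, Δλ = +0.6144 → C = 122.33°
d = R·|Δφ| / |cos C| = 6366·0.37350 / 0.53487 = 4445 km

4445 km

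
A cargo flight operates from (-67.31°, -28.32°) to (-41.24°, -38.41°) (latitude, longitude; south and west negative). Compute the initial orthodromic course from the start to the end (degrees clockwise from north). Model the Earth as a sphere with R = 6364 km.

342.9°

θ = atan2( sin Δλ·cos φ₂ ,  cos φ₁ sin φ₂ − sin φ₁ cos φ₂ cos Δλ )
  = atan2(-0.1317, +0.4287) = 342.92°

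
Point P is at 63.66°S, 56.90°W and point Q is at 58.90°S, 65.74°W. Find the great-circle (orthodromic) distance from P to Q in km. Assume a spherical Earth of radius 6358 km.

707 km

cos σ = sin φ₁ sin φ₂ + cos φ₁ cos φ₂ cos Δλ
      = sin(-63.66°)sin(-58.90°) + cos(-63.66°)cos(-58.90°)cos(-8.84°) = 0.9938
σ = 6.369° → d = Rσ = 6358·0.11116 = 707 km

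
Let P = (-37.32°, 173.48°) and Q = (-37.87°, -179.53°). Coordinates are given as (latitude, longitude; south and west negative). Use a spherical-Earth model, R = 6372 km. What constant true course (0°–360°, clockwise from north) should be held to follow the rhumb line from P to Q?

Meridional parts: M(φ₁)=-0.7030, M(φ₂)=-0.7151 → ΔM = -0.0121;  Δλ = +0.1220 rad
tan C = Δλ / ΔM = -10.0699 → C = 95.67°

95.7°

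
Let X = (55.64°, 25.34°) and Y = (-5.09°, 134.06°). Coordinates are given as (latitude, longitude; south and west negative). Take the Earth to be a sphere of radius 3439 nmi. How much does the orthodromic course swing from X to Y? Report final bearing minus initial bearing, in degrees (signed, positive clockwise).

At departure: θ₁ = atan2(sin Δλ cos φ₂, cos φ₁ sin φ₂ − sin φ₁ cos φ₂ cos Δλ) = 77.23°
At arrival: θ₂ = atan2(sin Δλ cos φ₁, −cos φ₂ sin φ₁ + sin φ₂ cos φ₁ cos Δλ) = 146.45°
Δθ = θ₂ − θ₁ = +69.2°

+69.2°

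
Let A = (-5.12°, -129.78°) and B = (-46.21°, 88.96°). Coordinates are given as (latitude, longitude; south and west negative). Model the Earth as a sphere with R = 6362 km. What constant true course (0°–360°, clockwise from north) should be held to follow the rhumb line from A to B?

251.6°

Δψ = ln[tan(π/4+φ₂/2)/tan(π/4+φ₁/2)] = -0.8221
Δλ = -2.4655 rad (taken the short way round)
course = atan2(Δλ, Δψ) = 251.56°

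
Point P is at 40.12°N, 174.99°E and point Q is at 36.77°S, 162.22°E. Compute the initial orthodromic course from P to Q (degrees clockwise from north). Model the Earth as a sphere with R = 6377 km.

θ = atan2( sin Δλ·cos φ₂ ,  cos φ₁ sin φ₂ − sin φ₁ cos φ₂ cos Δλ )
  = atan2(-0.1771, -0.9612) = 190.44°

190.4°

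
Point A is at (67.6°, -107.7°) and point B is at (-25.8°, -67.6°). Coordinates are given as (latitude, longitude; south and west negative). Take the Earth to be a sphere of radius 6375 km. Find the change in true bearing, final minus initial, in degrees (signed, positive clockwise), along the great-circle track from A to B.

At departure: θ₁ = atan2(sin Δλ cos φ₂, cos φ₁ sin φ₂ − sin φ₁ cos φ₂ cos Δλ) = 144.15°
At arrival: θ₂ = atan2(sin Δλ cos φ₁, −cos φ₂ sin φ₁ + sin φ₂ cos φ₁ cos Δλ) = 165.65°
Δθ = θ₂ − θ₁ = +21.5°

+21.5°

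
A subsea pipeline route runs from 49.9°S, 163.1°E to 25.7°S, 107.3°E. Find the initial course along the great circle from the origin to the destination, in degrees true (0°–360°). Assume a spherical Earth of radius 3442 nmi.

278.3°

θ = atan2( sin Δλ·cos φ₂ ,  cos φ₁ sin φ₂ − sin φ₁ cos φ₂ cos Δλ )
  = atan2(-0.7453, +0.1081) = 278.25°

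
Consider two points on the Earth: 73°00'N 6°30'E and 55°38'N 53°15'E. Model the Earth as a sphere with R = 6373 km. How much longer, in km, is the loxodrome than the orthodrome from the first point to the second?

65 km

Great circle: cos σ = sin φ₁ sin φ₂ + cos φ₁ cos φ₂ cos Δλ,  σ = 0.4454 rad → d_gc = 2838.3 km
Rhumb line: Δψ = -0.7271, q = Δφ/Δψ = 0.4169, d_rh = R√(Δφ²+q²Δλ²) = 2903.5 km
Excess = 2903.5 − 2838.3 = 65.2 ≈ 65 km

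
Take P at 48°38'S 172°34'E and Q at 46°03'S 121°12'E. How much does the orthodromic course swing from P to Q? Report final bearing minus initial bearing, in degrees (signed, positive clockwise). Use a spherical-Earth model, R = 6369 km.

At departure: θ₁ = atan2(sin Δλ cos φ₂, cos φ₁ sin φ₂ − sin φ₁ cos φ₂ cos Δλ) = 254.48°
At arrival: θ₂ = atan2(sin Δλ cos φ₁, −cos φ₂ sin φ₁ + sin φ₂ cos φ₁ cos Δλ) = 293.44°
Δθ = θ₂ − θ₁ = +39.0°

+39.0°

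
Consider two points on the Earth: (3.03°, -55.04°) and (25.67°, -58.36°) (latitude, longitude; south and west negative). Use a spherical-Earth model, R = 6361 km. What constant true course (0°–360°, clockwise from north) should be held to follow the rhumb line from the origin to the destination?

Δψ = ln[tan(π/4+φ₂/2)/tan(π/4+φ₁/2)] = +0.4109
Δλ = -0.0579 rad (taken the short way round)
course = atan2(Δλ, Δψ) = 351.97°

352.0°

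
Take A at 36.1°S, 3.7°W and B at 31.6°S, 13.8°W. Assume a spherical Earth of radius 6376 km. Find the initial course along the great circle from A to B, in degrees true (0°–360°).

295.3°

θ = atan2( sin Δλ·cos φ₂ ,  cos φ₁ sin φ₂ − sin φ₁ cos φ₂ cos Δλ )
  = atan2(-0.1494, +0.0707) = 295.32°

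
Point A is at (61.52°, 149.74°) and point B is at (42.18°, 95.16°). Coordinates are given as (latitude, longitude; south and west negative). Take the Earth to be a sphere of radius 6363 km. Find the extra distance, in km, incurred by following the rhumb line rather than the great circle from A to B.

103 km

Great circle: cos σ = sin φ₁ sin φ₂ + cos φ₁ cos φ₂ cos Δλ,  σ = 0.6518 rad → d_gc = 4147.3 km
Rhumb line: Δψ = -0.5579, q = Δφ/Δψ = 0.6051, d_rh = R√(Δφ²+q²Δλ²) = 4250.1 km
Excess = 4250.1 − 4147.3 = 102.8 ≈ 103 km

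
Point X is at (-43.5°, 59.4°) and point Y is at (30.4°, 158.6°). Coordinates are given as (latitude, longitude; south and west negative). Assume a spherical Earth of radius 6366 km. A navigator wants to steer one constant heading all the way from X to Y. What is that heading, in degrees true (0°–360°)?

51.0°

Meridional parts: M(φ₁)=-0.8448, M(φ₂)=+0.5574 → ΔM = +1.4022;  Δλ = +1.7314 rad
tan C = Δλ / ΔM = +1.2347 → C = 51.00°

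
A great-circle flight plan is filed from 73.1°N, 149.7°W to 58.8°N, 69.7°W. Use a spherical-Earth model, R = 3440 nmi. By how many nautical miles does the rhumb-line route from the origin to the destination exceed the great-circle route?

Great circle: cos σ = sin φ₁ sin φ₂ + cos φ₁ cos φ₂ cos Δλ,  σ = 0.5650 rad → d_gc = 1943.7 nmi
Rhumb line: Δψ = -0.6310, q = Δφ/Δψ = 0.3956, d_rh = R√(Δφ²+q²Δλ²) = 2084.9 nmi
Excess = 2084.9 − 1943.7 = 141.2 ≈ 141 nmi

141 nmi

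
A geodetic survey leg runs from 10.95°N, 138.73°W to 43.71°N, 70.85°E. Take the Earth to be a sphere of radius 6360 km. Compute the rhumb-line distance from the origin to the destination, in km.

Rhumb course C = atan2(Δλ, Δψ) with Δψ = ln[tan(π/4+φ₂/2)/tan(π/4+φ₁/2)] = +0.6576, Δλ = -2.6253 → C = 284.06°
d = R·|Δφ| / |cos C| = 6360·0.57177 / 0.24298 = 14966 km

14966 km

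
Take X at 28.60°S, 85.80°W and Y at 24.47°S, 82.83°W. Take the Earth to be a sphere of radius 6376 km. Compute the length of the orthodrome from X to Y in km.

Haversine: a = sin²(Δφ/2)+cos φ₁ cos φ₂ sin²(Δλ/2) = 0.00184;  σ = 2·atan2(√a,√(1−a))
σ = 4.910° → d = Rσ = 6376·0.08570 = 546 km

546 km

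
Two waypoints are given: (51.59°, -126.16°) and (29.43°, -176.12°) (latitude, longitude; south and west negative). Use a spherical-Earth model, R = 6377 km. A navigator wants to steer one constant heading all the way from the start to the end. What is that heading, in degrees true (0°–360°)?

239.3°

Δψ = ln[tan(π/4+φ₂/2)/tan(π/4+φ₁/2)] = -0.5167
Δλ = -0.8720 rad (taken the short way round)
course = atan2(Δλ, Δψ) = 239.35°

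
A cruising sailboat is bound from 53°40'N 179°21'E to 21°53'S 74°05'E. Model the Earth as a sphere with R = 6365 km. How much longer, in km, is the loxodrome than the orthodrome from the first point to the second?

306 km

Great circle: cos σ = sin φ₁ sin φ₂ + cos φ₁ cos φ₂ cos Δλ,  σ = 2.0320 rad → d_gc = 12933.6 km
Rhumb line: Δψ = -1.5059, q = Δφ/Δψ = 0.8756, d_rh = R√(Δφ²+q²Δλ²) = 13239.7 km
Excess = 13239.7 − 12933.6 = 306.1 ≈ 306 km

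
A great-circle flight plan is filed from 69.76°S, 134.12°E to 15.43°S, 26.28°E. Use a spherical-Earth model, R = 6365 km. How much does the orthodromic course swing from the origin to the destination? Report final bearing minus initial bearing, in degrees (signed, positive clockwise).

Initial bearing θ₁ = atan2(sin Δλ cos φ₂, cos φ₁ sin φ₂ − sin φ₁ cos φ₂ cos Δλ) = 248.09°
Final bearing θ₂ = (initial bearing from the destination back to the start) + 180° = 340.55°
Δθ = θ₂ − θ₁ = +92.5°

+92.5°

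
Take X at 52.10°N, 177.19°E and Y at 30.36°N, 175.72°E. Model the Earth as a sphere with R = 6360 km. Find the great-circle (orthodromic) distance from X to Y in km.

Haversine: a = sin²(Δφ/2)+cos φ₁ cos φ₂ sin²(Δλ/2) = 0.03565;  σ = 2·atan2(√a,√(1−a))
σ = 21.767° → d = Rσ = 6360·0.37991 = 2416 km

2416 km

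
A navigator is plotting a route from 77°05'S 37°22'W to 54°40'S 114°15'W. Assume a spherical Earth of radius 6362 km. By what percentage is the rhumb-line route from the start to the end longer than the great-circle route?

Great circle: σ = 0.6015 rad → d_gc = Rσ = 3826.7 km
Rhumb: Δφ = +0.3912, Δλ = -1.3419, Δψ = +1.0345, q = Δφ/Δψ = 0.3782 → d_rh = R√(Δφ²+q²Δλ²) = 4076.8 km
Excess = (4076.8 − 3826.7) / 3826.7 = 250.1 / 3826.7 = 6.54% ≈ 6.5%

6.5%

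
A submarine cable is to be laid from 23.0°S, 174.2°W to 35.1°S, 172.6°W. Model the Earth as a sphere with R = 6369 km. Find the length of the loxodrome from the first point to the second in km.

Δψ = ln[tan(π/4+φ₂/2)/tan(π/4+φ₁/2)] = -0.2423;  Δφ = -0.2112 rad,  Δλ = +0.0279 rad
q = Δφ/Δψ = 0.8716
d = R·√(Δφ² + q²Δλ²) = 6369·0.21258 = 1354 km

1354 km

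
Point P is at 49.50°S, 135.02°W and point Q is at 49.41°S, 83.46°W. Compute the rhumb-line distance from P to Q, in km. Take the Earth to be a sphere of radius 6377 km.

Δψ = ln[tan(π/4+φ₂/2)/tan(π/4+φ₁/2)] = +0.0024;  Δφ = +0.0016 rad,  Δλ = +0.8999 rad
q = Δφ/Δψ = 0.6500
d = R·√(Δφ² + q²Δλ²) = 6377·0.58497 = 3730 km

3730 km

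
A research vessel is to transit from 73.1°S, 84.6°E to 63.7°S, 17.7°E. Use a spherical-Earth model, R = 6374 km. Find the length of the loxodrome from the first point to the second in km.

2893 km

Rhumb course C = atan2(Δλ, Δψ) with Δψ = ln[tan(π/4+φ₂/2)/tan(π/4+φ₁/2)] = +0.4527, Δλ = -1.1676 → C = 291.19°
d = R·|Δφ| / |cos C| = 6374·0.16406 / 0.36152 = 2893 km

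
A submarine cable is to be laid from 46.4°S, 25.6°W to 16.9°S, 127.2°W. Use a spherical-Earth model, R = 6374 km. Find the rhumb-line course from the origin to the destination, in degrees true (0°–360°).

289.2°

Δψ = ln[tan(π/4+φ₂/2)/tan(π/4+φ₁/2)] = +0.6170
Δλ = -1.7733 rad (taken the short way round)
course = atan2(Δλ, Δψ) = 289.19°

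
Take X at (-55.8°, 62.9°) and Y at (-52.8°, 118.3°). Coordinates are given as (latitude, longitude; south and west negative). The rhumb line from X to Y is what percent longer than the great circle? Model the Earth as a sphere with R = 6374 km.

Great circle: σ = 0.5514 rad → d_gc = Rσ = 3514.9 km
Rhumb: Δφ = +0.0524, Δλ = +0.9669, Δψ = +0.0898, q = Δφ/Δψ = 0.5832 → d_rh = R√(Δφ²+q²Δλ²) = 3609.9 km
Excess = (3609.9 − 3514.9) / 3514.9 = 95.0 / 3514.9 = 2.70% ≈ 2.7%

2.7%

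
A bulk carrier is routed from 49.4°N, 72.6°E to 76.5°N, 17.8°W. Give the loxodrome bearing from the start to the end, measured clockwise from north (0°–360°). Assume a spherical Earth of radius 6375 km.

Meridional parts: M(φ₁)=+0.9945, M(φ₂)=+2.1340 → ΔM = +1.1396;  Δλ = -1.5778 rad
tan C = Δλ / ΔM = -1.3846 → C = 305.84°

305.8°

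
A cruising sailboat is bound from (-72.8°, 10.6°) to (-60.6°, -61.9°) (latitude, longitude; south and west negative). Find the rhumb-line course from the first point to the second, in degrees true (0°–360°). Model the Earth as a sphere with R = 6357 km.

293.5°

Δψ = ln[tan(π/4+φ₂/2)/tan(π/4+φ₁/2)] = +0.5508
Δλ = -1.2654 rad (taken the short way round)
course = atan2(Δλ, Δψ) = 293.52°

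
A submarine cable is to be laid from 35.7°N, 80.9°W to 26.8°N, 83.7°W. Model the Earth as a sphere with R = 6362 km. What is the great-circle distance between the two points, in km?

cos σ = sin φ₁ sin φ₂ + cos φ₁ cos φ₂ cos Δλ
      = sin(35.70°)sin(26.80°) + cos(35.70°)cos(26.80°)cos(-2.80°) = 0.9871
σ = 9.215° → d = Rσ = 6362·0.16083 = 1023 km

1023 km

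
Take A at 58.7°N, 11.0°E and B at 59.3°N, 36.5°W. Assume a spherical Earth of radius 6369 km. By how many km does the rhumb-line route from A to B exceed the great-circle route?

Great circle: cos σ = sin φ₁ sin φ₂ + cos φ₁ cos φ₂ cos Δλ,  σ = 0.4180 rad → d_gc = 2662.3 km
Rhumb line: Δψ = +0.0203, q = Δφ/Δψ = 0.5150, d_rh = R√(Δφ²+q²Δλ²) = 2720.2 km
Excess = 2720.2 − 2662.3 = 57.9 ≈ 58 km

58 km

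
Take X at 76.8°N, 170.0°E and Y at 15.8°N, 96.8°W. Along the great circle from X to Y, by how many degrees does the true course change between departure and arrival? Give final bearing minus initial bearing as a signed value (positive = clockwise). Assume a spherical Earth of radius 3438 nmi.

Initial bearing θ₁ = atan2(sin Δλ cos φ₂, cos φ₁ sin φ₂ − sin φ₁ cos φ₂ cos Δλ) = 83.21°
Final bearing θ₂ = (initial bearing from the destination back to the start) + 180° = 166.37°
Δθ = θ₂ − θ₁ = +83.2°

+83.2°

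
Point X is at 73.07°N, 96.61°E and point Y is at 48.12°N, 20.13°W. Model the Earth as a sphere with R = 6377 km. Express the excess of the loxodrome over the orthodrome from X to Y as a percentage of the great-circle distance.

Great circle: σ = 0.8959 rad → d_gc = Rσ = 5713.2 km
Rhumb: Δφ = -0.4355, Δλ = -2.0375, Δψ = -0.9444, q = Δφ/Δψ = 0.4611 → d_rh = R√(Δφ²+q²Δλ²) = 6603.5 km
Excess = (6603.5 − 5713.2) / 5713.2 = 890.3 / 5713.2 = 15.58% ≈ 15.6%

15.6%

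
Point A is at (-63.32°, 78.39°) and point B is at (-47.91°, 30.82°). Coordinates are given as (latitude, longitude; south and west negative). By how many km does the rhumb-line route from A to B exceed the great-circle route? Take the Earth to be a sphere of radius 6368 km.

68 km

Great circle: cos σ = sin φ₁ sin φ₂ + cos φ₁ cos φ₂ cos Δλ,  σ = 0.5234 rad → d_gc = 3332.8 km
Rhumb line: Δψ = +0.4840, q = Δφ/Δψ = 0.5557, d_rh = R√(Δφ²+q²Δλ²) = 3400.6 km
Excess = 3400.6 − 3332.8 = 67.8 ≈ 68 km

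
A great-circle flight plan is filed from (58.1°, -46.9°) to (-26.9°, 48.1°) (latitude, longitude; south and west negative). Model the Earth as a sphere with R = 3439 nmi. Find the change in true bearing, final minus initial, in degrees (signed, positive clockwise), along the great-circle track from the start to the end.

Initial bearing θ₁ = atan2(sin Δλ cos φ₂, cos φ₁ sin φ₂ − sin φ₁ cos φ₂ cos Δλ) = 101.03°
Final bearing θ₂ = (initial bearing from the destination back to the start) + 180° = 144.44°
Δθ = θ₂ − θ₁ = +43.4°

+43.4°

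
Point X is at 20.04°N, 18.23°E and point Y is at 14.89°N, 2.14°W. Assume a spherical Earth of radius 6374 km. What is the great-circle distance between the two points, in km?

Haversine: a = sin²(Δφ/2)+cos φ₁ cos φ₂ sin²(Δλ/2) = 0.03041;  σ = 2·atan2(√a,√(1−a))
σ = 20.085° → d = Rσ = 6374·0.35054 = 2234 km

2234 km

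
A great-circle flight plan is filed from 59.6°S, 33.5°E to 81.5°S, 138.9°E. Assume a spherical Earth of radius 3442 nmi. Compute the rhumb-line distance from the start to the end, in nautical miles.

Δψ = ln[tan(π/4+φ₂/2)/tan(π/4+φ₁/2)] = -1.2964;  Δφ = -0.3822 rad,  Δλ = +1.8396 rad
q = Δφ/Δψ = 0.2948
d = R·√(Δφ² + q²Δλ²) = 3442·0.66353 = 2284 nmi

2284 nmi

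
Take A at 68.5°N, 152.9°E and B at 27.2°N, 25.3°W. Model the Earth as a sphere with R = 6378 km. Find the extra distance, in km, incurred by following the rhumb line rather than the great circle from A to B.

Great circle: cos σ = sin φ₁ sin φ₂ + cos φ₁ cos φ₂ cos Δλ,  σ = 1.4712 rad → d_gc = 9383.0 km
Rhumb line: Δψ = -1.1679, q = Δφ/Δψ = 0.6172, d_rh = R√(Δφ²+q²Δλ²) = 13078.3 km
Excess = 13078.3 − 9383.0 = 3695.3 ≈ 3695 km

3695 km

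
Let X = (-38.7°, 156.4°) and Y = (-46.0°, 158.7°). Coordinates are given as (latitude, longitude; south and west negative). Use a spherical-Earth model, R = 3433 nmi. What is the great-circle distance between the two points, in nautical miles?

cos σ = sin φ₁ sin φ₂ + cos φ₁ cos φ₂ cos Δλ
      = sin(-38.70°)sin(-46.00°) + cos(-38.70°)cos(-46.00°)cos(2.30°) = 0.9915
σ = 7.494° → d = Rσ = 3433·0.13080 = 449 nmi

449 nmi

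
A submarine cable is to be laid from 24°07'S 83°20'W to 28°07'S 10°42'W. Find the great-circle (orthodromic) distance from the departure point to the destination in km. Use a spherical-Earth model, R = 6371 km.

7156 km

Haversine: a = sin²(Δφ/2)+cos φ₁ cos φ₂ sin²(Δλ/2) = 0.28358;  σ = 2·atan2(√a,√(1−a))
σ = 64.352° → d = Rσ = 6371·1.12315 = 7156 km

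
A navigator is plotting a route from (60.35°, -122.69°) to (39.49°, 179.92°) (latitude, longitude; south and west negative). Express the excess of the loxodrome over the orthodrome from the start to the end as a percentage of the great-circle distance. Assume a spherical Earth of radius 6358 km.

2.6%

Great circle: σ = 0.7099 rad → d_gc = Rσ = 4513.6 km
Rhumb: Δφ = -0.3641, Δλ = -1.0016, Δψ = -0.5779, q = Δφ/Δψ = 0.6300 → d_rh = R√(Δφ²+q²Δλ²) = 4631.9 km
Excess = (4631.9 − 4513.6) / 4513.6 = 118.3 / 4513.6 = 2.62% ≈ 2.6%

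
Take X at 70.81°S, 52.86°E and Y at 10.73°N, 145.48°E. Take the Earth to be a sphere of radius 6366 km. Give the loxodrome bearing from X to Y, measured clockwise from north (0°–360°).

Meridional parts: M(φ₁)=-1.7776, M(φ₂)=+0.1884 → ΔM = +1.9660;  Δλ = +1.6165 rad
tan C = Δλ / ΔM = +0.8223 → C = 39.43°

39.4°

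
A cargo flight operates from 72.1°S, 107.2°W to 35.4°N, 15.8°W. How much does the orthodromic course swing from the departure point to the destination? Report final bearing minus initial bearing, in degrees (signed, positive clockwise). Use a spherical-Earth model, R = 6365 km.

-57.2°

At departure: θ₁ = atan2(sin Δλ cos φ₂, cos φ₁ sin φ₂ − sin φ₁ cos φ₂ cos Δλ) = 78.95°
At arrival: θ₂ = atan2(sin Δλ cos φ₁, −cos φ₂ sin φ₁ + sin φ₂ cos φ₁ cos Δλ) = 21.72°
Δθ = θ₂ − θ₁ = -57.2°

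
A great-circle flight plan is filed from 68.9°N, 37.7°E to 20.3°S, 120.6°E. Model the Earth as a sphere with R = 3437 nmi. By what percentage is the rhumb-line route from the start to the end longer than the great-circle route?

Great circle: σ = 1.8566 rad → d_gc = Rσ = 6381.2 nmi
Rhumb: Δφ = -1.5568, Δλ = +1.4469, Δψ = -2.0427, q = Δφ/Δψ = 0.7622 → d_rh = R√(Δφ²+q²Δλ²) = 6557.2 nmi
Excess = (6557.2 − 6381.2) / 6381.2 = 176.0 / 6381.2 = 2.76% ≈ 2.8%

2.8%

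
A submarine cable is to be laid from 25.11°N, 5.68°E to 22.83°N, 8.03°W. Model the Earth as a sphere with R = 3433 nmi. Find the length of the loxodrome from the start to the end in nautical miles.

Rhumb course C = atan2(Δλ, Δψ) with Δψ = ln[tan(π/4+φ₂/2)/tan(π/4+φ₁/2)] = -0.0436, Δλ = -0.2393 → C = 259.68°
d = R·|Δφ| / |cos C| = 3433·0.03979 / 0.17907 = 763 nmi

763 nmi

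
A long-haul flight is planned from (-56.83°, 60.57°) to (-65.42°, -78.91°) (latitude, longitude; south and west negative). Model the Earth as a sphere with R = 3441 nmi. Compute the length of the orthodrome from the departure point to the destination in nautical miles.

Haversine: a = sin²(Δφ/2)+cos φ₁ cos φ₂ sin²(Δλ/2) = 0.20590;  σ = 2·atan2(√a,√(1−a))
σ = 53.971° → d = Rσ = 3441·0.94197 = 3241 nmi

3241 nmi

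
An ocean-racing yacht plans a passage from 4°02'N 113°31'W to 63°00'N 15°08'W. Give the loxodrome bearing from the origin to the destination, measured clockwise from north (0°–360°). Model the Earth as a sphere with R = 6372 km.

51.7°

Δψ = ln[tan(π/4+φ₂/2)/tan(π/4+φ₁/2)] = +1.3563
Δλ = +1.7171 rad (taken the short way round)
course = atan2(Δλ, Δψ) = 51.70°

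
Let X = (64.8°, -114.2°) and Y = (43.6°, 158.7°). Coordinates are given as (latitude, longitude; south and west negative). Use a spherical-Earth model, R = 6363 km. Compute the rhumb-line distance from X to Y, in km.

Rhumb course C = atan2(Δλ, Δψ) with Δψ = ln[tan(π/4+φ₂/2)/tan(π/4+φ₁/2)] = -0.6510, Δλ = -1.5202 → C = 246.82°
d = R·|Δφ| / |cos C| = 6363·0.37001 / 0.39366 = 5981 km

5981 km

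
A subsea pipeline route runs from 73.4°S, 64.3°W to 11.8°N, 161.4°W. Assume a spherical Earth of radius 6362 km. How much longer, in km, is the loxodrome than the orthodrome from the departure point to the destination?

611 km

Great circle: cos σ = sin φ₁ sin φ₂ + cos φ₁ cos φ₂ cos Δλ,  σ = 1.8034 rad → d_gc = 11473.4 km
Rhumb line: Δψ = +2.1324, q = Δφ/Δψ = 0.6974, d_rh = R√(Δφ²+q²Δλ²) = 12084.3 km
Excess = 12084.3 − 11473.4 = 610.9 ≈ 611 km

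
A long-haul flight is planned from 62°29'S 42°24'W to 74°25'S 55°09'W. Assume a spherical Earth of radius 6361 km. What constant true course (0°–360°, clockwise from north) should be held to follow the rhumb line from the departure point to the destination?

200.9°

Δψ = ln[tan(π/4+φ₂/2)/tan(π/4+φ₁/2)] = -0.5819
Δλ = -0.2225 rad (taken the short way round)
course = atan2(Δλ, Δψ) = 200.93°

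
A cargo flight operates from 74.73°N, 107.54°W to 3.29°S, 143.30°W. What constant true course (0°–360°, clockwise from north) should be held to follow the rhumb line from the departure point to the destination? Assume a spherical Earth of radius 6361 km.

Meridional parts: M(φ₁)=+2.0095, M(φ₂)=-0.0575 → ΔM = -2.0670;  Δλ = -0.6241 rad
tan C = Δλ / ΔM = +0.3020 → C = 196.80°

196.8°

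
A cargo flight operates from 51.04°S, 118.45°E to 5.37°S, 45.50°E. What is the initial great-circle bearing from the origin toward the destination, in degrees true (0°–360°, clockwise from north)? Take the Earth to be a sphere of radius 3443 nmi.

280.0°

θ = atan2( sin Δλ·cos φ₂ ,  cos φ₁ sin φ₂ − sin φ₁ cos φ₂ cos Δλ )
  = atan2(-0.9519, +0.1681) = 280.02°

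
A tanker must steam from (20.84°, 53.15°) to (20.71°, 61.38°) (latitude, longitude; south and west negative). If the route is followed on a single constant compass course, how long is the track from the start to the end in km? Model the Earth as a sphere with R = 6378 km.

Δψ = ln[tan(π/4+φ₂/2)/tan(π/4+φ₁/2)] = -0.0024;  Δφ = -0.0023 rad,  Δλ = +0.1436 rad
q = Δφ/Δψ = 0.9350
d = R·√(Δφ² + q²Δλ²) = 6378·0.13432 = 857 km

857 km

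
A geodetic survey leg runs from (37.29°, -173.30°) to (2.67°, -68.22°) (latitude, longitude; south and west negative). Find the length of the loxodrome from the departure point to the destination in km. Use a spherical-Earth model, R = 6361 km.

Δψ = ln[tan(π/4+φ₂/2)/tan(π/4+φ₁/2)] = -0.6557;  Δφ = -0.6042 rad,  Δλ = +1.8340 rad
q = Δφ/Δψ = 0.9215
d = R·√(Δφ² + q²Δλ²) = 6361·1.79476 = 11416 km

11416 km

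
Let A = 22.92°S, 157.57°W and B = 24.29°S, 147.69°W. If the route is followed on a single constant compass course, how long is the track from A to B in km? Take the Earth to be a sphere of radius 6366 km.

1017 km

Rhumb course C = atan2(Δλ, Δψ) with Δψ = ln[tan(π/4+φ₂/2)/tan(π/4+φ₁/2)] = -0.0261, Δλ = +0.1724 → C = 98.61°
d = R·|Δφ| / |cos C| = 6366·0.02391 / 0.14963 = 1017 km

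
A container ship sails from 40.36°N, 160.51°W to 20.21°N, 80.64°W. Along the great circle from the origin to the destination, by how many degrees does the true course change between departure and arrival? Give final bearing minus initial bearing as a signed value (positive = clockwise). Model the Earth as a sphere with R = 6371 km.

Initial bearing θ₁ = atan2(sin Δλ cos φ₂, cos φ₁ sin φ₂ − sin φ₁ cos φ₂ cos Δλ) = 80.39°
Final bearing θ₂ = (initial bearing from the destination back to the start) + 180° = 126.81°
Δθ = θ₂ − θ₁ = +46.4°

+46.4°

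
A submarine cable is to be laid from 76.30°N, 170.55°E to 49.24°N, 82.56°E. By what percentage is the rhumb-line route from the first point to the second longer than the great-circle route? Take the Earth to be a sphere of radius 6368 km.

Great circle: σ = 0.7358 rad → d_gc = Rσ = 4685.3 km
Rhumb: Δφ = -0.4723, Δλ = -1.5357, Δψ = -1.1290, q = Δφ/Δψ = 0.4183 → d_rh = R√(Δφ²+q²Δλ²) = 5077.5 km
Excess = (5077.5 − 4685.3) / 4685.3 = 392.2 / 4685.3 = 8.37% ≈ 8.4%

8.4%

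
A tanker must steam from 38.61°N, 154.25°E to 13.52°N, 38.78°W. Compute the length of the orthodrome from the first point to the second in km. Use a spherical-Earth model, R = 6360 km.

14038 km

Haversine: a = sin²(Δφ/2)+cos φ₁ cos φ₂ sin²(Δλ/2) = 0.79715;  σ = 2·atan2(√a,√(1−a))
σ = 126.463° → d = Rσ = 6360·2.20720 = 14038 km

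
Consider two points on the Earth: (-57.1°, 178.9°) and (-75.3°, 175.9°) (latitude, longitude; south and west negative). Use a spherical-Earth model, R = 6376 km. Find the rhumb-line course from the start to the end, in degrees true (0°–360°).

183.6°

Δψ = ln[tan(π/4+φ₂/2)/tan(π/4+φ₁/2)] = -0.8281
Δλ = -0.0524 rad (taken the short way round)
course = atan2(Δλ, Δψ) = 183.62°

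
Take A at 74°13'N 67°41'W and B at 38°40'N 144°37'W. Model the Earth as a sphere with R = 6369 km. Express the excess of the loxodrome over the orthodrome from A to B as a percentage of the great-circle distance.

Great circle: σ = 0.8642 rad → d_gc = Rσ = 5504.1 km
Rhumb: Δφ = -0.6205, Δλ = -1.3427, Δψ = -1.2432, q = Δφ/Δψ = 0.4991 → d_rh = R√(Δφ²+q²Δλ²) = 5816.5 km
Excess = (5816.5 − 5504.1) / 5504.1 = 312.4 / 5504.1 = 5.68% ≈ 5.7%

5.7%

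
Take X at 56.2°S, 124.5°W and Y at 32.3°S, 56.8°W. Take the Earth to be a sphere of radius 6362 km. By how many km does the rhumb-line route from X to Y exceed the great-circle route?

Great circle: cos σ = sin φ₁ sin φ₂ + cos φ₁ cos φ₂ cos Δλ,  σ = 0.8989 rad → d_gc = 5718.9 km
Rhumb line: Δψ = +0.5951, q = Δφ/Δψ = 0.7010, d_rh = R√(Δφ²+q²Δλ²) = 5899.8 km
Excess = 5899.8 − 5718.9 = 180.9 ≈ 181 km

181 km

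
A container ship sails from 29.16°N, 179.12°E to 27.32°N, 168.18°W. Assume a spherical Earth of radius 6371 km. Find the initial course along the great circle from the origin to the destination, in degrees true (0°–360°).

96.3°

N = sin Δλ·cos φ₂ = +0.1953;  D = cos φ₁ sin φ₂ − sin φ₁ cos φ₂ cos Δλ = -0.0215
initial course = atan2(N, D) = 96.29°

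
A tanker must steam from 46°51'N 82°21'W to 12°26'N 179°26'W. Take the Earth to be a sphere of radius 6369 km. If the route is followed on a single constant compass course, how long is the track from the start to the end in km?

Rhumb course C = atan2(Δλ, Δψ) with Δψ = ln[tan(π/4+φ₂/2)/tan(π/4+φ₁/2)] = -0.7091, Δλ = -1.6944 → C = 247.29°
d = R·|Δφ| / |cos C| = 6369·0.60068 / 0.38604 = 9910 km

9910 km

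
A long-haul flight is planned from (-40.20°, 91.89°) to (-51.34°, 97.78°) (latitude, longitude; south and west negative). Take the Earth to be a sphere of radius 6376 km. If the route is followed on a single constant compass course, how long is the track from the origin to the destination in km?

Δψ = ln[tan(π/4+φ₂/2)/tan(π/4+φ₁/2)] = -0.2801;  Δφ = -0.1944 rad,  Δλ = +0.1028 rad
q = Δφ/Δψ = 0.6941
d = R·√(Δφ² + q²Δλ²) = 6376·0.20711 = 1321 km

1321 km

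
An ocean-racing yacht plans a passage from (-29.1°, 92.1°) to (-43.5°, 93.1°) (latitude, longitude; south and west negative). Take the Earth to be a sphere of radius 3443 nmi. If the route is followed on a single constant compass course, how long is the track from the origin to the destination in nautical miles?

Rhumb course C = atan2(Δλ, Δψ) with Δψ = ln[tan(π/4+φ₂/2)/tan(π/4+φ₁/2)] = -0.3136, Δλ = +0.0175 → C = 176.81°
d = R·|Δφ| / |cos C| = 3443·0.25133 / 0.99845 = 867 nmi

867 nmi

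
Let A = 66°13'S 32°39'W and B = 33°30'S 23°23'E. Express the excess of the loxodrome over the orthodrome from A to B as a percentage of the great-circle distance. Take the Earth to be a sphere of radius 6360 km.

Great circle: σ = 0.8052 rad → d_gc = Rσ = 5121.2 km
Rhumb: Δφ = +0.5710, Δλ = +0.9780, Δψ = +0.9367, q = Δφ/Δψ = 0.6096 → d_rh = R√(Δφ²+q²Δλ²) = 5250.2 km
Excess = (5250.2 − 5121.2) / 5121.2 = 129.0 / 5121.2 = 2.52% ≈ 2.5%

2.5%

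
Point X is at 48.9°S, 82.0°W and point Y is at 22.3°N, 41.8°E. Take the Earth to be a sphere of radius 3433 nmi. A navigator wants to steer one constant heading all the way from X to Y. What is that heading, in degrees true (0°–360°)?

Meridional parts: M(φ₁)=-0.9812, M(φ₂)=+0.3994 → ΔM = +1.3806;  Δλ = +2.1607 rad
tan C = Δλ / ΔM = +1.5651 → C = 57.42°

57.4°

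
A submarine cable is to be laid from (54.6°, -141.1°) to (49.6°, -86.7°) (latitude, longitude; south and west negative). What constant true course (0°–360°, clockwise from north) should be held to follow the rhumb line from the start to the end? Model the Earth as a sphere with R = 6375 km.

98.5°

Meridional parts: M(φ₁)=+1.1421, M(φ₂)=+0.9999 → ΔM = -0.1423;  Δλ = +0.9495 rad
tan C = Δλ / ΔM = -6.6743 → C = 98.52°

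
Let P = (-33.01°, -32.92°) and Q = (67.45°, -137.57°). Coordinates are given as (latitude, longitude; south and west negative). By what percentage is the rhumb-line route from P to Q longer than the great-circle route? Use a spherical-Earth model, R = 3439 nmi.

3.4%

Great circle: σ = 2.1950 rad → d_gc = Rσ = 7548.7 nmi
Rhumb: Δφ = +1.7534, Δλ = -1.8265, Δψ = +2.2235, q = Δφ/Δψ = 0.7885 → d_rh = R√(Δφ²+q²Δλ²) = 7803.3 nmi
Excess = (7803.3 − 7548.7) / 7548.7 = 254.6 / 7548.7 = 3.37% ≈ 3.4%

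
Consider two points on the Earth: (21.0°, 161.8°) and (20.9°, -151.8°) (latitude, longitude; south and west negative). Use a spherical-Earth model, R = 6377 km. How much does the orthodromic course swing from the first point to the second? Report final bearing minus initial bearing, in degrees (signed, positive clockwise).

+17.4°

At departure: θ₁ = atan2(sin Δλ cos φ₂, cos φ₁ sin φ₂ − sin φ₁ cos φ₂ cos Δλ) = 81.41°
At arrival: θ₂ = atan2(sin Δλ cos φ₁, −cos φ₂ sin φ₁ + sin φ₂ cos φ₁ cos Δλ) = 98.84°
Δθ = θ₂ − θ₁ = +17.4°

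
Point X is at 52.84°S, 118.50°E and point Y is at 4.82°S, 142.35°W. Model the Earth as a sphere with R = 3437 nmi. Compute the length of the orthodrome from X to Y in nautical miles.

cos σ = sin φ₁ sin φ₂ + cos φ₁ cos φ₂ cos Δλ
      = sin(-52.84°)sin(-4.82°) + cos(-52.84°)cos(-4.82°)cos(99.15°) = -0.0288
σ = 91.648° → d = Rσ = 3437·1.59955 = 5498 nmi

5498 nmi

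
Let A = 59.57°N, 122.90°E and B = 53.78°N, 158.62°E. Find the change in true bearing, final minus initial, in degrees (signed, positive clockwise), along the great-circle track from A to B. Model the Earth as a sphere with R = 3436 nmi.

Initial bearing θ₁ = atan2(sin Δλ cos φ₂, cos φ₁ sin φ₂ − sin φ₁ cos φ₂ cos Δλ) = 90.84°
Final bearing θ₂ = (initial bearing from the destination back to the start) + 180° = 121.01°
Δθ = θ₂ − θ₁ = +30.2°

+30.2°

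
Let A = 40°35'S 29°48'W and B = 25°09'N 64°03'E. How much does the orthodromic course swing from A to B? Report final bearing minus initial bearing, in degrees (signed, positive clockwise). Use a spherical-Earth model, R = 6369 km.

-19.4°

Initial bearing θ₁ = atan2(sin Δλ cos φ₂, cos φ₁ sin φ₂ − sin φ₁ cos φ₂ cos Δλ) = 72.59°
Final bearing θ₂ = (initial bearing from the destination back to the start) + 180° = 53.18°
Δθ = θ₂ − θ₁ = -19.4°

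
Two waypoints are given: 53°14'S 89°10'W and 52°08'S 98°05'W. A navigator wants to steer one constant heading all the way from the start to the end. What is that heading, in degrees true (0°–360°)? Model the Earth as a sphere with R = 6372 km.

281.5°

Δψ = ln[tan(π/4+φ₂/2)/tan(π/4+φ₁/2)] = +0.0317
Δλ = -0.1556 rad (taken the short way round)
course = atan2(Δλ, Δψ) = 281.50°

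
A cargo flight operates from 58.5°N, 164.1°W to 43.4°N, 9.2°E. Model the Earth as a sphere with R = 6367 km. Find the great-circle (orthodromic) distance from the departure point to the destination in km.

cos σ = sin φ₁ sin φ₂ + cos φ₁ cos φ₂ cos Δλ
      = sin(58.50°)sin(43.40°) + cos(58.50°)cos(43.40°)cos(173.30°) = 0.2088
σ = 77.948° → d = Rσ = 6367·1.36045 = 8662 km

8662 km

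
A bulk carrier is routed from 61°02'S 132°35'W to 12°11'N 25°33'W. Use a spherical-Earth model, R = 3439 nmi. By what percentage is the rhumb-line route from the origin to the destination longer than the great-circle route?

Great circle: σ = 1.9000 rad → d_gc = Rσ = 6534.2 nmi
Rhumb: Δφ = +1.2779, Δλ = +1.8681, Δψ = +1.5679, q = Δφ/Δψ = 0.8150 → d_rh = R√(Δφ²+q²Δλ²) = 6835.9 nmi
Excess = (6835.9 − 6534.2) / 6534.2 = 301.7 / 6534.2 = 4.62% ≈ 4.6%

4.6%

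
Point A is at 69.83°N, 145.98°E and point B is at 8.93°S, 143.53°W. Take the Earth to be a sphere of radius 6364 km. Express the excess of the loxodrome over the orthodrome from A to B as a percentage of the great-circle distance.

Great circle: σ = 1.6028 rad → d_gc = Rσ = 10199.9 km
Rhumb: Δφ = -1.3746, Δλ = +1.2303, Δψ = -1.8833, q = Δφ/Δψ = 0.7299 → d_rh = R√(Δφ²+q²Δλ²) = 10449.3 km
Excess = (10449.3 − 10199.9) / 10199.9 = 249.4 / 10199.9 = 2.445% ≈ 2.4%

2.4%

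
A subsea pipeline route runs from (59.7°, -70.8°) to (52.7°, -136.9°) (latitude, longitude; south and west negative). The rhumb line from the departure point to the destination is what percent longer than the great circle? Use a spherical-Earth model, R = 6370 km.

Great circle: σ = 0.6255 rad → d_gc = Rσ = 3984.4 km
Rhumb: Δφ = -0.1222, Δλ = -1.1537, Δψ = -0.2204, q = Δφ/Δψ = 0.5544 → d_rh = R√(Δφ²+q²Δλ²) = 4147.9 km
Excess = (4147.9 − 3984.4) / 3984.4 = 163.5 / 3984.4 = 4.10% ≈ 4.1%

4.1%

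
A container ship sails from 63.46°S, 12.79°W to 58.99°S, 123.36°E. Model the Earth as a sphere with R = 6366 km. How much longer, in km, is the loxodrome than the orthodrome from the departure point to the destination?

1388 km

Great circle: cos σ = sin φ₁ sin φ₂ + cos φ₁ cos φ₂ cos Δλ,  σ = 0.9264 rad → d_gc = 5897.17 km
Rhumb line: Δψ = +0.1624, q = Δφ/Δψ = 0.4804, d_rh = R√(Δφ²+q²Δλ²) = 7284.69 km
Excess = 7284.69 − 5897.17 = 1387.52 ≈ 1388 km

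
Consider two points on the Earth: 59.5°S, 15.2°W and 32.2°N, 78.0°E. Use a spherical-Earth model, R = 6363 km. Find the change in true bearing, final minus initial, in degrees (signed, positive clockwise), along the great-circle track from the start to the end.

-39.4°

At departure: θ₁ = atan2(sin Δλ cos φ₂, cos φ₁ sin φ₂ − sin φ₁ cos φ₂ cos Δλ) = 74.79°
At arrival: θ₂ = atan2(sin Δλ cos φ₁, −cos φ₂ sin φ₁ + sin φ₂ cos φ₁ cos Δλ) = 35.36°
Δθ = θ₂ − θ₁ = -39.4°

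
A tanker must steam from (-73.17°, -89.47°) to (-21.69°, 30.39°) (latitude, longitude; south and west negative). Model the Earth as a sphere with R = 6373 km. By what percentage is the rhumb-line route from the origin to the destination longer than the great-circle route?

13.1%

Great circle: σ = 1.3492 rad → d_gc = Rσ = 8598.3 km
Rhumb: Δφ = +0.8985, Δλ = +2.0920, Δψ = +1.5230, q = Δφ/Δψ = 0.5899 → d_rh = R√(Δφ²+q²Δλ²) = 9728.7 km
Excess = (9728.7 − 8598.3) / 8598.3 = 1130.4 / 8598.3 = 13.147% ≈ 13.1%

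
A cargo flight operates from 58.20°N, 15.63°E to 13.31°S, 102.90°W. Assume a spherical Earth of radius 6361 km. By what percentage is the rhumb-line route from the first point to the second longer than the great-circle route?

5.3%

Great circle: σ = 2.0270 rad → d_gc = Rσ = 12894.0 km
Rhumb: Δφ = -1.2481, Δλ = -2.0687, Δψ = -1.4902, q = Δφ/Δψ = 0.8375 → d_rh = R√(Δφ²+q²Δλ²) = 13583.0 km
Excess = (13583.0 − 12894.0) / 12894.0 = 689.0 / 12894.0 = 5.34% ≈ 5.3%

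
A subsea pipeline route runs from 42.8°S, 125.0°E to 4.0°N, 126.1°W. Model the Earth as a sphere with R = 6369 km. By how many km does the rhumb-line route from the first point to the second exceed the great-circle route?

337 km

Great circle: cos σ = sin φ₁ sin φ₂ + cos φ₁ cos φ₂ cos Δλ,  σ = 1.8593 rad → d_gc = 11841.7 km
Rhumb line: Δψ = +0.8979, q = Δφ/Δψ = 0.9096, d_rh = R√(Δφ²+q²Δλ²) = 12178.6 km
Excess = 12178.6 − 11841.7 = 336.9 ≈ 337 km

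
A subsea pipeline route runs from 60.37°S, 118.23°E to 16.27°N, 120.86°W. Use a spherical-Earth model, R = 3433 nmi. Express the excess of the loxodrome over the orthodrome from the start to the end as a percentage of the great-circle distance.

Great circle: σ = 2.0798 rad → d_gc = Rσ = 7140.0 nmi
Rhumb: Δφ = +1.3376, Δλ = +2.1103, Δψ = +1.6178, q = Δφ/Δψ = 0.8268 → d_rh = R√(Δφ²+q²Δλ²) = 7547.6 nmi
Excess = (7547.6 − 7140.0) / 7140.0 = 407.6 / 7140.0 = 5.71% ≈ 5.7%

5.7%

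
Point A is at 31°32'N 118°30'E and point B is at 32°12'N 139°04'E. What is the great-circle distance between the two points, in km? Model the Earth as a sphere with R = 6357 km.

cos σ = sin φ₁ sin φ₂ + cos φ₁ cos φ₂ cos Δλ
      = sin(31.53°)sin(32.20°) + cos(31.53°)cos(32.20°)cos(20.57°) = 0.9540
σ = 17.453° → d = Rσ = 6357·0.30461 = 1936 km

1936 km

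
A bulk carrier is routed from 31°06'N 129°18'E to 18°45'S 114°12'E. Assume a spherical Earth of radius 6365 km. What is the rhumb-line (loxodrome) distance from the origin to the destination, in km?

Rhumb course C = atan2(Δλ, Δψ) with Δψ = ln[tan(π/4+φ₂/2)/tan(π/4+φ₁/2)] = -0.9049, Δλ = -0.2635 → C = 196.24°
d = R·|Δφ| / |cos C| = 6365·0.87005 / 0.96011 = 5768 km

5768 km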